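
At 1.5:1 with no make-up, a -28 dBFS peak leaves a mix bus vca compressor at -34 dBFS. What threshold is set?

-46 dBFS

Gain reduction = -28 − (-34) = 6 dB; output overshoot = GR / (R − 1) = 6 / 0.5 = 12 dB.
Threshold = output − output overshoot = -34 − 12 = -46 dBFS.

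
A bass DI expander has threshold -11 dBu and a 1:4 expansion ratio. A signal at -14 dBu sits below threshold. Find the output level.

-23 dBu

Undershoot = (-11) − (-14) = 3 dB.
At 1:4, that expands to 12 dB under threshold.
Output = -11 − 12 = -23 dBu.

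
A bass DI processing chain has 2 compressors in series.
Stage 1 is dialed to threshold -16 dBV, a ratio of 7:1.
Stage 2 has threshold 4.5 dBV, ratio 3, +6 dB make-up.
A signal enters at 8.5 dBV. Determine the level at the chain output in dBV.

-6.5 dBV

Stage 1: 24.5 dB above -16 dBV, reduced 7:1 to 3.5 dB above → -12.5 dBV.
Stage 2: -12.5 dBV is at or below the 4.5 dBV threshold — no compression; make-up brings it to -6.5 dBV.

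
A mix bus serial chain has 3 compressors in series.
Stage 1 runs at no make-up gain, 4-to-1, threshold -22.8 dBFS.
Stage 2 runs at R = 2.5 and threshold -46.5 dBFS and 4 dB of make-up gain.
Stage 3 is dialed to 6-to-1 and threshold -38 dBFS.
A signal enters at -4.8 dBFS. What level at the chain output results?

-36.87 dBFS

Stage 1: -4.8 dBFS is 18 dB over -22.8 dBFS; at 4:1 that becomes 4.5 dB over, giving -18.3 dBFS.
Stage 2: overshoot 28.2 dB → 28.2/2.5 = 11.28 dB → -35.22 dBFS; +4 dB make-up → -31.22 dBFS.
Stage 3: overshoot 6.78 dB → 6.78/6 = 1.13 dB → -36.87 dBFS.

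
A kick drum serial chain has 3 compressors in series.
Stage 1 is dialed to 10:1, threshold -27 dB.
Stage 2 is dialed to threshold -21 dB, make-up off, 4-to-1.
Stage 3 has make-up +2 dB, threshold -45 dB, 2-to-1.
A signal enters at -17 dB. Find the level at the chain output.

Stage 1: -17 dB is 10 dB over -27 dB; at 10:1 that becomes 1 dB over, giving -26 dB.
Stage 2: -26 dB ≤ -21 dB, so stage 2 doesn't engage; output -26 dB.
Stage 3: overshoot 19 dB → 19/2 = 9.5 dB → -35.5 dB; +2 dB make-up → -33.5 dB.

-33.5 dB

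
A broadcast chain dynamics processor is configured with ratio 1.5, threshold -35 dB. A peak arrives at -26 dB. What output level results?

-26 dB sits 9 dB over threshold.
1.5:1 compression reduces that to 9/1.5 = 6 dB over.
That puts the output at -29 dB.

-29 dB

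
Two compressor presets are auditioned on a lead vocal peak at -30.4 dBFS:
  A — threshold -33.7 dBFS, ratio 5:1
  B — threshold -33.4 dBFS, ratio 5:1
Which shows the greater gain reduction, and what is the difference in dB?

A, by 0.24 dB

A: overshoot 3.3 dB → output overshoot 0.66 dB → GR 2.64 dB.
B: overshoot 3 dB → output overshoot 0.6 dB → GR 2.4 dB.
Difference: 0.24 dB in favour of A.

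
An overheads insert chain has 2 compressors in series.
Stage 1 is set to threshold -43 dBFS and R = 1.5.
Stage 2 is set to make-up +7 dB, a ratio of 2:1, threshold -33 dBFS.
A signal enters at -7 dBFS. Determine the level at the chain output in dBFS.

-19 dBFS

Stage 1: -7 dBFS is 36 dB over -43 dBFS; at 1.5:1 that becomes 24 dB over, giving -19 dBFS.
Stage 2: -19 dBFS is 14 dB over -33 dBFS; at 2:1 that becomes 7 dB over, giving -26 dBFS; +7 dB make-up → -19 dBFS.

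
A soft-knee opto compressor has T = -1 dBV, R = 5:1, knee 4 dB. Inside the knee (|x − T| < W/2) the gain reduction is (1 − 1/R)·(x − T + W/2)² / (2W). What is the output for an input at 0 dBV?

x − T + W/2 = 0 − (-1) + 2 = 3.
GR = (1 − 1/5) × 3² / 8 = 0.8 × 9 / 8 = 0.9 dB.
Output = 0 − 0.9 = -0.9 dBV.

-0.9 dBV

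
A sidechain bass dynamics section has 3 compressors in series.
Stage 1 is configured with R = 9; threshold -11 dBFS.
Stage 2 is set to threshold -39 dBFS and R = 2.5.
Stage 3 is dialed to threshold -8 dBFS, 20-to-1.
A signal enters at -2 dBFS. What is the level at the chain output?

-27.4 dBFS

Stage 1: overshoot 9 dB → 9/9 = 1 dB → -10 dBFS.
Stage 2: 29 dB above -39 dBFS, reduced 2.5:1 to 11.6 dB above → -27.4 dBFS.
Stage 3: -27.4 dBFS ≤ -8 dBFS, so stage 3 doesn't engage; output -27.4 dBFS.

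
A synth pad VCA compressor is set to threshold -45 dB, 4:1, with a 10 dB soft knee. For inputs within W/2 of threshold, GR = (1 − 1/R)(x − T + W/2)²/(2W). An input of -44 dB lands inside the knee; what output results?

x − T + W/2 = -44 − (-45) + 5 = 6.
GR = (1 − 1/4) × 6² / 20 = 0.75 × 36 / 20 = 1.35 dB.
Output = -44 − 1.35 = -45.35 dB.

-45.35 dB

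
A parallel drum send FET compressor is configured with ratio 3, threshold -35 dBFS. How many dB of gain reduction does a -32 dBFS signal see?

-32 dBFS exceeds the threshold by 3 dB.
A 3:1 ratio leaves 1 dB of that excess.
Gain reduction = 3 − 1 = 2 dB.

2 dB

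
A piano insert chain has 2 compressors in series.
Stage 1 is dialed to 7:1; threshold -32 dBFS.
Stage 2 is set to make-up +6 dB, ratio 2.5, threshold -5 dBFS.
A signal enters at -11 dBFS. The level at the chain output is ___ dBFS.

-23 dBFS

Stage 1: 21 dB above -32 dBFS, reduced 7:1 to 3 dB above → -29 dBFS.
Stage 2: below threshold (-29 ≤ -5); passes unchanged; make-up brings it to -23 dBFS.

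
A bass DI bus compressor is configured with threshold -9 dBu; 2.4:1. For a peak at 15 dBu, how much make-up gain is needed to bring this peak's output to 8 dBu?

7 dB

Overshoot 24 dB → 24/2.4 = 10 dB after compression, so the compressed level is -9 + 10 = 1 dBu.
Make-up = target − compressed = 8 − 1 = 7 dB.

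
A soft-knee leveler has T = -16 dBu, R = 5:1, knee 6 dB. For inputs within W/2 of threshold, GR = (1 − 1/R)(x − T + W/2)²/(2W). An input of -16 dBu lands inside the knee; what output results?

-16.6 dBu

x − T + W/2 = -16 − (-16) + 3 = 3.
GR = (1 − 1/5) × 3² / 12 = 0.8 × 9 / 12 = 0.6 dB.
Output = -16 − 0.6 = -16.6 dBu.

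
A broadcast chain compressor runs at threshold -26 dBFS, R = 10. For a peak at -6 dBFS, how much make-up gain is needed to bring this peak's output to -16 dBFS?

8 dB

Without make-up, output = threshold + overshoot/10 = -26 + 2 = -24 dBFS.
Gap to target: 8 dB.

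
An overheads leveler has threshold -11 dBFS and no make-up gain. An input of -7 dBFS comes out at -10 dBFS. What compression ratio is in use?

4:1

Input overshoot = -7 − (-11) = 4 dB; output overshoot = -10 − (-11) = 1 dB.
Ratio = 4 / 1 = 4.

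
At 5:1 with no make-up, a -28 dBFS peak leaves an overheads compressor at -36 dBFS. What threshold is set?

-38 dBFS

Input is 10 dB above T (since output overshoot × R = input overshoot: (-36 − T)·5 = -28 − T gives T = -38 dBFS).
Check: -38 + (-28 − (-38))/5 = -38 + 2 = -36 dBFS. ✓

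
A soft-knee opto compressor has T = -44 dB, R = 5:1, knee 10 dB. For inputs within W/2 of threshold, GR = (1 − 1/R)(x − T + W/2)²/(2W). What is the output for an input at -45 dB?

x − T + W/2 = -45 − (-44) + 5 = 4.
GR = (1 − 1/5) × 4² / 20 = 0.8 × 16 / 20 = 0.64 dB.
Output = -45 − 0.64 = -45.64 dB.

-45.64 dB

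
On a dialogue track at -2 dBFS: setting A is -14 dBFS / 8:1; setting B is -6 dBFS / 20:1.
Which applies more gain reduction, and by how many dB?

A: GR = 12 − 12/8 = 10.5 dB.
B: GR = 4 − 4/20 = 3.8 dB.
Difference: 6.7 dB in favour of A.

A, by 6.7 dB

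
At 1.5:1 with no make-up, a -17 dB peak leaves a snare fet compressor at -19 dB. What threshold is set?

-23 dB

Gain reduction = -17 − (-19) = 2 dB; output overshoot = GR / (R − 1) = 2 / 0.5 = 4 dB.
Threshold = output − output overshoot = -19 − 4 = -23 dB.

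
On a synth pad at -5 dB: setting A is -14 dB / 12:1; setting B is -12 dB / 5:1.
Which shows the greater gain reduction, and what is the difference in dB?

A: GR = 9 − 9/12 = 8.25 dB.
B: GR = 7 − 7/5 = 5.6 dB.
Difference: 2.65 dB in favour of A.

A, by 2.65 dB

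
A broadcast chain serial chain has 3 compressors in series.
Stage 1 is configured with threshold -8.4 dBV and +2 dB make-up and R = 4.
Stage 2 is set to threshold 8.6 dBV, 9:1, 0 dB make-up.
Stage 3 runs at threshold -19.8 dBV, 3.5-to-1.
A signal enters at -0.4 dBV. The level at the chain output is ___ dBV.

-15.4 dBV

Stage 1: overshoot 8 dB → 8/4 = 2 dB → -6.4 dBV; +2 dB make-up → -4.4 dBV.
Stage 2: below threshold (-4.4 ≤ 8.6); passes unchanged; output -4.4 dBV.
Stage 3: overshoot 15.4 dB → 15.4/3.5 = 4.4 dB → -15.4 dBV.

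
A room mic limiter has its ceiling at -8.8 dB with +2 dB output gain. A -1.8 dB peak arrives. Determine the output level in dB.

-6.8 dB

At ∞:1, everything above -8.8 dB is held at the ceiling.
Output gain then adds 2 dB: -8.8 + 2 = -6.8 dB.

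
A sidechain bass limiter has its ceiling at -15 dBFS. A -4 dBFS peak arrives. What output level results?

At ∞:1, everything above -15 dBFS is held at the ceiling.

-15 dBFS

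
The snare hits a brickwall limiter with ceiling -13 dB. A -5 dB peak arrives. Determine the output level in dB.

A brickwall limiter is an ∞:1 compressor: any input above the ceiling is clamped to -13 dB.

-13 dB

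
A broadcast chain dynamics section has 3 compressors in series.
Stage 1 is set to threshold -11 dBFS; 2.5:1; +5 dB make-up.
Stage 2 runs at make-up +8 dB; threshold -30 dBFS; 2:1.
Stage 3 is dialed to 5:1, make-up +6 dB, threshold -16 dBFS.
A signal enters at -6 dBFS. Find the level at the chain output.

-8.6 dBFS

Stage 1: -6 dBFS is 5 dB over -11 dBFS; at 2.5:1 that becomes 2 dB over, giving -9 dBFS; +5 dB make-up → -4 dBFS.
Stage 2: 26 dB above -30 dBFS, reduced 2:1 to 13 dB above → -17 dBFS; +8 dB make-up → -9 dBFS.
Stage 3: -9 dBFS is 7 dB over -16 dBFS; at 5:1 that becomes 1.4 dB over, giving -14.6 dBFS; +6 dB make-up → -8.6 dBFS.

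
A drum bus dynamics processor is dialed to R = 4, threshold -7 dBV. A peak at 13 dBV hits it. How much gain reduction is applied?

15 dB

13 dBV exceeds the threshold by 20 dB.
After 4:1 compression the overshoot becomes 20/4 = 5 dB.
So the signal is attenuated by 20 − 5 = 15 dB.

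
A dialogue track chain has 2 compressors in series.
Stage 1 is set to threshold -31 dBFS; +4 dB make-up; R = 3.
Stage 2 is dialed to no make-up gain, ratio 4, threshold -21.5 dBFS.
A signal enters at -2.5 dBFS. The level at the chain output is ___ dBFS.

Stage 1: -2.5 dBFS is 28.5 dB over -31 dBFS; at 3:1 that becomes 9.5 dB over, giving -21.5 dBFS; +4 dB make-up → -17.5 dBFS.
Stage 2: overshoot 4 dB → 4/4 = 1 dB → -20.5 dBFS.

-20.5 dBFS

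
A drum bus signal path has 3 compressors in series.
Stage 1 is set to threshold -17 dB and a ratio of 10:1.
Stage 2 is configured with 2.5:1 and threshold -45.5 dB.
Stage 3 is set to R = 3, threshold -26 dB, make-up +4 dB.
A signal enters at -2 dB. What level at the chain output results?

Stage 1: -2 dB is 15 dB over -17 dB; at 10:1 that becomes 1.5 dB over, giving -15.5 dB.
Stage 2: overshoot 30 dB → 30/2.5 = 12 dB → -33.5 dB.
Stage 3: below threshold (-33.5 ≤ -26); passes unchanged; make-up brings it to -29.5 dB.

-29.5 dB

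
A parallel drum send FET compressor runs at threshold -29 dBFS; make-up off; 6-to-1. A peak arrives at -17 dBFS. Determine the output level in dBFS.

The input is 12 dB above the -29 dBFS threshold.
The 12 dB excess becomes 2 dB after 6:1 reduction.
So the level is -29 + 2 = -27 dBFS.

-27 dBFS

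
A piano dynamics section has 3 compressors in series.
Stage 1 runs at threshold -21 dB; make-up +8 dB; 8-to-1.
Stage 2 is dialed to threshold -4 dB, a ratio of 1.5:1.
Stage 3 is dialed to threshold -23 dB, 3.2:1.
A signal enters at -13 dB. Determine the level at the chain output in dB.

-19.5625 dB

Stage 1: 8 dB above -21 dB, reduced 8:1 to 1 dB above → -20 dB; +8 dB make-up → -12 dB.
Stage 2: -12 dB is at or below the -4 dB threshold — no compression; output -12 dB.
Stage 3: -12 dB is 11 dB over -23 dB; at 3.2:1 that becomes 3.4375 dB over, giving -19.5625 dB.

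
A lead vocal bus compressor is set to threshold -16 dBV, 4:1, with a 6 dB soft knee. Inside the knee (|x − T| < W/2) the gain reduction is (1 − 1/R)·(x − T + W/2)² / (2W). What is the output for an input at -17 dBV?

x − T + W/2 = -17 − (-16) + 3 = 2.
GR = (1 − 1/4) × 2² / 12 = 0.75 × 4 / 12 = 0.25 dB.
Output = -17 − 0.25 = -17.25 dBV.

-17.25 dBV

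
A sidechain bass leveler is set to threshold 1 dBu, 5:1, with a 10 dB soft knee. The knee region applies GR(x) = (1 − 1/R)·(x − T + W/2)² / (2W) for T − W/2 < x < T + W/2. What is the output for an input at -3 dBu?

x − T + W/2 = -3 − 1 + 5 = 1.
GR = (1 − 1/5) × 1² / 20 = 0.8 × 1 / 20 = 0.04 dB.
Output = -3 − 0.04 = -3.04 dBu.

-3.04 dBu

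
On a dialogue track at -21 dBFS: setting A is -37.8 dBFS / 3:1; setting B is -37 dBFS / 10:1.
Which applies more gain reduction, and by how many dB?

B, by 3.2 dB

A: GR = 16.8 − 16.8/3 = 11.2 dB.
B: GR = 16 − 16/10 = 14.4 dB.
B reduces 3.2 dB more.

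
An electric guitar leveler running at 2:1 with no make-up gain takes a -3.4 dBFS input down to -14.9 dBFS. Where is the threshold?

-26.4 dBFS

Let T be the threshold. Output overshoot = (input overshoot)/R, so -14.9 − T = (-3.4 − T)/2.
2·(-14.9 − T) = -3.4 − T → 1·T = -29.8 − (-3.4) = -26.4.
T = -26.4/1 = -26.4 dBFS.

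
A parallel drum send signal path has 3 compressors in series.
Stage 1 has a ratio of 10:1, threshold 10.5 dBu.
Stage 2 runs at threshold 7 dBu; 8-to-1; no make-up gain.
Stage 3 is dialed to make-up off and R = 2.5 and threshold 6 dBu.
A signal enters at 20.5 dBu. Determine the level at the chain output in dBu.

Stage 1: 10 dB above 10.5 dBu, reduced 10:1 to 1 dB above → 11.5 dBu.
Stage 2: 4.5 dB above 7 dBu, reduced 8:1 to 0.5625 dB above → 7.5625 dBu.
Stage 3: 7.5625 dBu is 1.5625 dB over 6 dBu; at 2.5:1 that becomes 0.625 dB over, giving 6.625 dBu.

6.625 dBu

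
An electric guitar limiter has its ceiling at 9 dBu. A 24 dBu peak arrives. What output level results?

The limiter clamps the peak to its 9 dBu ceiling.

9 dBu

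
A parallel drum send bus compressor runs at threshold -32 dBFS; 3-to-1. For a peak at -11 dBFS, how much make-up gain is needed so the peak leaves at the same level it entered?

Overshoot 21 dB → 21/3 = 7 dB after compression, so the compressed level is -32 + 7 = -25 dBFS.
Make-up = target − compressed = -11 − (-25) = 14 dB.

14 dB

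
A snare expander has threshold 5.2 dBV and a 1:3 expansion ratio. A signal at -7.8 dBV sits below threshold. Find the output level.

-33.8 dBV

The input is 13 dB below the 5.2 dBV threshold.
A 1:3 expander multiplies undershoot by 3: 13 × 3 = 39 dB below threshold.
Output = 5.2 − 39 = -33.8 dBV.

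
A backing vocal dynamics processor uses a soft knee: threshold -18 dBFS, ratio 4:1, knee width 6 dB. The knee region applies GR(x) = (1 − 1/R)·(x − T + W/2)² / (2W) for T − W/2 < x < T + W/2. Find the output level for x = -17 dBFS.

-18 dBFS

x − T + W/2 = -17 − (-18) + 3 = 4.
GR = (1 − 1/4) × 4² / 12 = 0.75 × 16 / 12 = 1 dB.
Output = -17 − 1 = -18 dBFS.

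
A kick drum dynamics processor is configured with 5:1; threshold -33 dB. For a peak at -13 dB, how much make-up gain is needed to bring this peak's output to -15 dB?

14 dB

The peak compresses to -33 + 20/5 = -29 dB.
To reach -15 dB requires -15 − (-29) = 14 dB of make-up.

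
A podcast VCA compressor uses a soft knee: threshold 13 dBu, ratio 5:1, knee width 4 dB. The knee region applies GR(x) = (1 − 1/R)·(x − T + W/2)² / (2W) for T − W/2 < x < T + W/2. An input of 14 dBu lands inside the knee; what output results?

x − T + W/2 = 14 − 13 + 2 = 3.
GR = (1 − 1/5) × 3² / 8 = 0.8 × 9 / 8 = 0.9 dB.
Output = 14 − 0.9 = 13.1 dBu.

13.1 dBu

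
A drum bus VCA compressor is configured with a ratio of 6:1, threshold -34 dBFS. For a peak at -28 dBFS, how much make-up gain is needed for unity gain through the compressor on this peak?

The peak compresses to -34 + 6/6 = -33 dBFS.
To reach -28 dBFS requires -28 − (-33) = 5 dB of make-up.

5 dB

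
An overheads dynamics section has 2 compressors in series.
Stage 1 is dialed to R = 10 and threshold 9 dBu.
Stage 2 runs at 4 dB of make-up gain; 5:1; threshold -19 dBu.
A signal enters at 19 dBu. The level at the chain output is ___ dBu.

Stage 1: overshoot 10 dB → 10/10 = 1 dB → 10 dBu.
Stage 2: 29 dB above -19 dBu, reduced 5:1 to 5.8 dB above → -13.2 dBu; +4 dB make-up → -9.2 dBu.

-9.2 dBu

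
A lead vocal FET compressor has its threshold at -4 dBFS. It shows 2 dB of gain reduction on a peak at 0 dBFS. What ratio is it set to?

2:1

Input overshoot = 0 − (-4) = 4 dB.
Output overshoot = 4 − 2 = 2 dB.
Ratio = input overshoot / output overshoot = 4 / 2 = 2.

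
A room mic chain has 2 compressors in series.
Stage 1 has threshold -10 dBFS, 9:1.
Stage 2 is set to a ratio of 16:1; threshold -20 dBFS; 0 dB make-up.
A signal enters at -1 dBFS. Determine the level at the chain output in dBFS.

Stage 1: -1 dBFS is 9 dB over -10 dBFS; at 9:1 that becomes 1 dB over, giving -9 dBFS.
Stage 2: -9 dBFS is 11 dB over -20 dBFS; at 16:1 that becomes 0.6875 dB over, giving -19.3125 dBFS.

-19.3125 dBFS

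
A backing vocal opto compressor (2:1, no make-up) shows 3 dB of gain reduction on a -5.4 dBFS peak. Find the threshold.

-11.4 dBFS

Let T be the threshold. Output overshoot = (input overshoot)/R, so -8.4 − T = (-5.4 − T)/2.
2·(-8.4 − T) = -5.4 − T → 1·T = -16.8 − (-5.4) = -11.4.
T = -11.4/1 = -11.4 dBFS.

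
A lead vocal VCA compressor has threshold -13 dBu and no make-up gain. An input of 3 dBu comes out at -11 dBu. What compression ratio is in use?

8:1

Input overshoot = 3 − (-13) = 16 dB; output overshoot = -11 − (-13) = 2 dB.
Ratio = 16 / 2 = 8.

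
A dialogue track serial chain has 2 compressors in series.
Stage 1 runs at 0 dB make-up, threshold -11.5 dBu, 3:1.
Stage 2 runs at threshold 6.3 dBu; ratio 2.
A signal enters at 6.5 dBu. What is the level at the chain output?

-5.5 dBu

Stage 1: 18 dB above -11.5 dBu, reduced 3:1 to 6 dB above → -5.5 dBu.
Stage 2: -5.5 dBu ≤ 6.3 dBu, so stage 2 doesn't engage; output -5.5 dBu.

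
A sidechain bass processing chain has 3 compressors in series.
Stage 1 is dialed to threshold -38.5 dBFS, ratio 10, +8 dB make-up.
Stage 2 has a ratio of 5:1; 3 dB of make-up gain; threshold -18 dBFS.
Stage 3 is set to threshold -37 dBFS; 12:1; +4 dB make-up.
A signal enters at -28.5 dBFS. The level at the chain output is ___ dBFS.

-32.125 dBFS

Stage 1: 10 dB above -38.5 dBFS, reduced 10:1 to 1 dB above → -37.5 dBFS; +8 dB make-up → -29.5 dBFS.
Stage 2: below threshold (-29.5 ≤ -18); passes unchanged; make-up brings it to -26.5 dBFS.
Stage 3: -26.5 dBFS is 10.5 dB over -37 dBFS; at 12:1 that becomes 0.875 dB over, giving -36.125 dBFS; +4 dB make-up → -32.125 dBFS.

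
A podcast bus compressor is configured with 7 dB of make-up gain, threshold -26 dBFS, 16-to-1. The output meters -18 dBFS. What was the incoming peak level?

-10 dBFS

Stripping the +7 dB make-up gives -25 dBFS at the gain stage.
Post-compression overshoot = -25 − (-26) = 1 dB.
Before 16:1 compression the overshoot was 1 × 16 = 16 dB, so input = -26 + 16 = -10 dBFS.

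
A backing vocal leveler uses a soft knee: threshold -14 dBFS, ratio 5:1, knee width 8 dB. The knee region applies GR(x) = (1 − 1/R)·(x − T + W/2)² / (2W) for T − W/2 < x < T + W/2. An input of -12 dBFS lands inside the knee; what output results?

-13.8 dBFS

x − T + W/2 = -12 − (-14) + 4 = 6.
GR = (1 − 1/5) × 6² / 16 = 0.8 × 36 / 16 = 1.8 dB.
Output = -12 − 1.8 = -13.8 dBFS.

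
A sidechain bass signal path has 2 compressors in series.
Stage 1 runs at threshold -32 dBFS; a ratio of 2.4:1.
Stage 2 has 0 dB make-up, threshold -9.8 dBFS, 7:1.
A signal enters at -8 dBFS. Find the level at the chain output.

-22 dBFS

Stage 1: overshoot 24 dB → 24/2.4 = 10 dB → -22 dBFS.
Stage 2: -22 dBFS is at or below the -9.8 dBFS threshold — no compression; output -22 dBFS.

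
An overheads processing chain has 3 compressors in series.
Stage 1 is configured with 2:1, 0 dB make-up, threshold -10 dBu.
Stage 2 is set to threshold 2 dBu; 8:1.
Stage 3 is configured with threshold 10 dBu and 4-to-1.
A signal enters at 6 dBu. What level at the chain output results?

-2 dBu

Stage 1: overshoot 16 dB → 16/2 = 8 dB → -2 dBu.
Stage 2: -2 dBu is at or below the 2 dBu threshold — no compression; output -2 dBu.
Stage 3: -2 dBu is at or below the 10 dBu threshold — no compression; output -2 dBu.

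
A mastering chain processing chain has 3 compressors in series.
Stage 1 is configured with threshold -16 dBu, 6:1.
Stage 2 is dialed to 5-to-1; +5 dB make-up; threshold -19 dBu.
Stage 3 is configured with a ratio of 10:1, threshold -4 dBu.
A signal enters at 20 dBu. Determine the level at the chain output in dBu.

-12.2 dBu

Stage 1: 36 dB above -16 dBu, reduced 6:1 to 6 dB above → -10 dBu.
Stage 2: overshoot 9 dB → 9/5 = 1.8 dB → -17.2 dBu; +5 dB make-up → -12.2 dBu.
Stage 3: below threshold (-12.2 ≤ -4); passes unchanged; output -12.2 dBu.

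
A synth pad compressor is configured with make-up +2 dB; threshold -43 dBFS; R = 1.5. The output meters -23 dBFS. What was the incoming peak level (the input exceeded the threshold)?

Before make-up, the level was -23 − 2 = -25 dBFS.
That's 18 dB above the -43 dBFS threshold.
Before 1.5:1 compression the overshoot was 18 × 1.5 = 27 dB, so input = -43 + 27 = -16 dBFS.

-16 dBFS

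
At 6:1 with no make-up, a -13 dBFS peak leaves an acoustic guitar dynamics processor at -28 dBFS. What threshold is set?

Gain reduction = -13 − (-28) = 15 dB; output overshoot = GR / (R − 1) = 15 / 5 = 3 dB.
Threshold = output − output overshoot = -28 − 3 = -31 dBFS.

-31 dBFS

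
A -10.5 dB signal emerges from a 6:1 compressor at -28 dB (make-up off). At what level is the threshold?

Let T be the threshold. Output overshoot = (input overshoot)/R, so -28 − T = (-10.5 − T)/6.
6·(-28 − T) = -10.5 − T → 5·T = -168 − (-10.5) = -157.5.
T = -157.5/5 = -31.5 dB.

-31.5 dB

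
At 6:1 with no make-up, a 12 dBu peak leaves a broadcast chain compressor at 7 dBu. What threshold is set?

Let T be the threshold. Output overshoot = (input overshoot)/R, so 7 − T = (12 − T)/6.
6·(7 − T) = 12 − T → 5·T = 42 − 12 = 30.
T = 30/5 = 6 dBu.

6 dBu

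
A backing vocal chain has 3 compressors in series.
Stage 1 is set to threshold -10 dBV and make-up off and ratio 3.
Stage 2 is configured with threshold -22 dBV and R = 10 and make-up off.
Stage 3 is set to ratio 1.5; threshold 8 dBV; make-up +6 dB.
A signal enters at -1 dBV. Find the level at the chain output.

-14.5 dBV

Stage 1: -1 dBV is 9 dB over -10 dBV; at 3:1 that becomes 3 dB over, giving -7 dBV.
Stage 2: 15 dB above -22 dBV, reduced 10:1 to 1.5 dB above → -20.5 dBV.
Stage 3: -20.5 dBV ≤ 8 dBV, so stage 3 doesn't engage; make-up brings it to -14.5 dBV.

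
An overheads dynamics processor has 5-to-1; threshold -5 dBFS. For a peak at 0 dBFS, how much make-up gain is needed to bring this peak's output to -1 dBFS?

3 dB

The peak compresses to -5 + 5/5 = -4 dBFS.
To reach -1 dBFS requires -1 − (-4) = 3 dB of make-up.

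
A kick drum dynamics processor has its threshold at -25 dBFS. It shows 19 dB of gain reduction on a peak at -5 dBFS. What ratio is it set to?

20:1

Input overshoot = -5 − (-25) = 20 dB.
Output overshoot = 20 − 19 = 1 dB.
Ratio = input overshoot / output overshoot = 20 / 1 = 20.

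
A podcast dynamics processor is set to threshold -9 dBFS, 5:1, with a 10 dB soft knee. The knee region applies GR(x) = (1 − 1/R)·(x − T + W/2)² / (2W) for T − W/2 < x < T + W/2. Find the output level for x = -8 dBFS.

-9.44 dBFS

x − T + W/2 = -8 − (-9) + 5 = 6.
GR = (1 − 1/5) × 6² / 20 = 0.8 × 36 / 20 = 1.44 dB.
Output = -8 − 1.44 = -9.44 dBFS.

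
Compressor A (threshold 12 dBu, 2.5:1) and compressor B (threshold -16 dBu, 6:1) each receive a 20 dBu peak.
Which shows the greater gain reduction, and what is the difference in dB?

A: 8 dB over, compressed to 3.2 dB over, so 4.8 dB of GR.
B: 36 dB over, compressed to 6 dB over, so 30 dB of GR.
B applies 25.2 dB more gain reduction.

B, by 25.2 dB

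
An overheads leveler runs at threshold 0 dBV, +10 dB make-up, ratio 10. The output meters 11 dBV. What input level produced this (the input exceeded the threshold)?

10 dBV

Remove make-up: 11 − 10 = 1 dBV.
Post-compression overshoot = 1 − 0 = 1 dB.
Before 10:1 compression the overshoot was 1 × 10 = 10 dB, so input = 0 + 10 = 10 dBV.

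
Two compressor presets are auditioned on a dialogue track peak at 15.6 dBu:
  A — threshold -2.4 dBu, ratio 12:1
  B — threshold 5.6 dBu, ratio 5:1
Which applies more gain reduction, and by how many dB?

A: GR = 18 − 18/12 = 16.5 dB.
B: GR = 10 − 10/5 = 8 dB.
A applies 8.5 dB more gain reduction.

A, by 8.5 dB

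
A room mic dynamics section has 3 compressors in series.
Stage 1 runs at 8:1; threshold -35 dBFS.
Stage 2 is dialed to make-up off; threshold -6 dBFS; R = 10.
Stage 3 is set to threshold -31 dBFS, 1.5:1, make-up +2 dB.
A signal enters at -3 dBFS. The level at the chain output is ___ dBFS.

-29 dBFS

Stage 1: 32 dB above -35 dBFS, reduced 8:1 to 4 dB above → -31 dBFS.
Stage 2: below threshold (-31 ≤ -6); passes unchanged; output -31 dBFS.
Stage 3: -31 dBFS is at or below the -31 dBFS threshold — no compression; make-up brings it to -29 dBFS.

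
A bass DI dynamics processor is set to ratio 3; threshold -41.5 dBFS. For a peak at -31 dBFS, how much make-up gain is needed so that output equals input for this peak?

The peak compresses to -41.5 + 10.5/3 = -38 dBFS.
To reach -31 dBFS requires -31 − (-38) = 7 dB of make-up.

7 dB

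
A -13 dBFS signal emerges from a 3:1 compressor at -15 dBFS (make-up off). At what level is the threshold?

Gain reduction = -13 − (-15) = 2 dB; output overshoot = GR / (R − 1) = 2 / 2 = 1 dB.
Threshold = output − output overshoot = -15 − 1 = -16 dBFS.

-16 dBFS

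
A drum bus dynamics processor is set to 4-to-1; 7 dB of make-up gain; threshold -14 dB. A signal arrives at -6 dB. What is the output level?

-5 dB

-6 dB sits 8 dB over threshold.
The 8 dB excess becomes 2 dB after 4:1 reduction.
Output = -14 + 2 = -12 dB; make-up adds 7 dB, giving -5 dB.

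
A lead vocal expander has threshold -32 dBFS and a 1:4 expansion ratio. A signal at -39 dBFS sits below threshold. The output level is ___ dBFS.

Undershoot = (-32) − (-39) = 7 dB.
At 1:4, that expands to 28 dB under threshold.
Output = -32 − 28 = -60 dBFS.

-60 dBFS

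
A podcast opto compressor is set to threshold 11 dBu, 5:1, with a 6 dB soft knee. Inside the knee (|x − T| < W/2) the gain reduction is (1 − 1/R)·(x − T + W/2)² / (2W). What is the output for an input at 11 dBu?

x − T + W/2 = 11 − 11 + 3 = 3.
GR = (1 − 1/5) × 3² / 12 = 0.8 × 9 / 12 = 0.6 dB.
Output = 11 − 0.6 = 10.4 dBu.

10.4 dBu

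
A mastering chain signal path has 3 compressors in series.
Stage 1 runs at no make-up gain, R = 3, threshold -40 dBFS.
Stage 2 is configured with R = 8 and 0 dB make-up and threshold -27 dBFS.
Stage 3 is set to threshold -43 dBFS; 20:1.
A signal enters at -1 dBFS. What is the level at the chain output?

Stage 1: 39 dB above -40 dBFS, reduced 3:1 to 13 dB above → -27 dBFS.
Stage 2: below threshold (-27 ≤ -27); passes unchanged; output -27 dBFS.
Stage 3: -27 dBFS is 16 dB over -43 dBFS; at 20:1 that becomes 0.8 dB over, giving -42.2 dBFS.

-42.2 dBFS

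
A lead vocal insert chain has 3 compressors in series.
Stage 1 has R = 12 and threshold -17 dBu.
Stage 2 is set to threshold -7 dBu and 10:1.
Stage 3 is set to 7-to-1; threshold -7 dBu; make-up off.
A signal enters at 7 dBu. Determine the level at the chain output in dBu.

-15 dBu

Stage 1: 24 dB above -17 dBu, reduced 12:1 to 2 dB above → -15 dBu.
Stage 2: -15 dBu ≤ -7 dBu, so stage 2 doesn't engage; output -15 dBu.
Stage 3: -15 dBu is at or below the -7 dBu threshold — no compression; output -15 dBu.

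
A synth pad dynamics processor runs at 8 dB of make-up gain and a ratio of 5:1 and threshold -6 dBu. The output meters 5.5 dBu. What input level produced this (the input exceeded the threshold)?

11.5 dBu

Remove make-up: 5.5 − 8 = -2.5 dBu.
Post-compression overshoot = -2.5 − (-6) = 3.5 dB.
Before 5:1 compression the overshoot was 3.5 × 5 = 17.5 dB, so input = -6 + 17.5 = 11.5 dBu.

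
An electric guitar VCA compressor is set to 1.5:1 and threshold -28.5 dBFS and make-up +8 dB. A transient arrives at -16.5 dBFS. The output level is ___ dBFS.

The input is 12 dB above the -28.5 dBFS threshold.
The 12 dB excess becomes 8 dB after 1.5:1 reduction.
So the level is -28.5 + 8 = -20.5 dBFS; make-up adds 8 dB, giving -12.5 dBFS.

-12.5 dBFS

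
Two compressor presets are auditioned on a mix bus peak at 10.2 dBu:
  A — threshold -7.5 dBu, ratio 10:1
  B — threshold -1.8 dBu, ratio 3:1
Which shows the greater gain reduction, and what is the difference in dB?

A, by 7.93 dB

A: 17.7 dB over, compressed to 1.77 dB over, so 15.93 dB of GR.
B: 12 dB over, compressed to 4 dB over, so 8 dB of GR.
Difference: 7.93 dB in favour of A.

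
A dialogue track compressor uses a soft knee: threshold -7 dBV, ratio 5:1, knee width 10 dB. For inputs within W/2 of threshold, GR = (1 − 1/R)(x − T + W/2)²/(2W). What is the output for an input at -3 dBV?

x − T + W/2 = -3 − (-7) + 5 = 9.
GR = (1 − 1/5) × 9² / 20 = 0.8 × 81 / 20 = 3.24 dB.
Output = -3 − 3.24 = -6.24 dBV.

-6.24 dBV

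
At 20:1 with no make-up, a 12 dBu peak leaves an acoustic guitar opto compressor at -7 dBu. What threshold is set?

-8 dBu

Input is 20 dB above T (since output overshoot × R = input overshoot: (-7 − T)·20 = 12 − T gives T = -8 dBu).
Check: -8 + (12 − (-8))/20 = -8 + 1 = -7 dBu. ✓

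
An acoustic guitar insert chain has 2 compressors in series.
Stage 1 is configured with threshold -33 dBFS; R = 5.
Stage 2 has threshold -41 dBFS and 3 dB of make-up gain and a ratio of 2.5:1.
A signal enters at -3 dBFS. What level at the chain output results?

Stage 1: 30 dB above -33 dBFS, reduced 5:1 to 6 dB above → -27 dBFS.
Stage 2: -27 dBFS is 14 dB over -41 dBFS; at 2.5:1 that becomes 5.6 dB over, giving -35.4 dBFS; +3 dB make-up → -32.4 dBFS.

-32.4 dBFS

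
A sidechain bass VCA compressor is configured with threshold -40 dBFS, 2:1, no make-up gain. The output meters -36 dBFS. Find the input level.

-32 dBFS

That's 4 dB above the -40 dBFS threshold.
Input overshoot = R × output overshoot = 8 dB → input = -40 + 8 = -32 dBFS.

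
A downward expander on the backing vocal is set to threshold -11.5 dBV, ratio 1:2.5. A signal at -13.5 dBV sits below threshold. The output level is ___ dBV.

Below threshold, a 1:2.5 expander applies gain = (2.5−1)×(T − x) of attenuation.
(2.5−1) × 2 = 3 dB, so output = -13.5 − 3 = -16.5 dBV.

-16.5 dBV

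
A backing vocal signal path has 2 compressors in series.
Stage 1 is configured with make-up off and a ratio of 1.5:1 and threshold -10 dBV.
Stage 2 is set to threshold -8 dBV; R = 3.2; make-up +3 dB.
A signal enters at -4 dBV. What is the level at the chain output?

Stage 1: 6 dB above -10 dBV, reduced 1.5:1 to 4 dB above → -6 dBV.
Stage 2: overshoot 2 dB → 2/3.2 = 0.625 dB → -7.375 dBV; +3 dB make-up → -4.375 dBV.

-4.375 dBV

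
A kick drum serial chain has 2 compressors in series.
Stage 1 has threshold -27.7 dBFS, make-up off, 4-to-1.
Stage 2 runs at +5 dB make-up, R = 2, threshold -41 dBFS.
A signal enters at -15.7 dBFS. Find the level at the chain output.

Stage 1: overshoot 12 dB → 12/4 = 3 dB → -24.7 dBFS.
Stage 2: 16.3 dB above -41 dBFS, reduced 2:1 to 8.15 dB above → -32.85 dBFS; +5 dB make-up → -27.85 dBFS.

-27.85 dBFS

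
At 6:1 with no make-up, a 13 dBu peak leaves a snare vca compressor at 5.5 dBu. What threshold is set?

Gain reduction = 13 − 5.5 = 7.5 dB; output overshoot = GR / (R − 1) = 7.5 / 5 = 1.5 dB.
Threshold = output − output overshoot = 5.5 − 1.5 = 4 dBu.

4 dBu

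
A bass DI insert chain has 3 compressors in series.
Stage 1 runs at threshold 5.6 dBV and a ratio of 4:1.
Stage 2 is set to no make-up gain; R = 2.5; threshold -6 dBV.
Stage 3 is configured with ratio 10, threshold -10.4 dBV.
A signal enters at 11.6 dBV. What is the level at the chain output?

Stage 1: 6 dB above 5.6 dBV, reduced 4:1 to 1.5 dB above → 7.1 dBV.
Stage 2: 7.1 dBV is 13.1 dB over -6 dBV; at 2.5:1 that becomes 5.24 dB over, giving -0.76 dBV.
Stage 3: 9.64 dB above -10.4 dBV, reduced 10:1 to 0.964 dB above → -9.436 dBV.

-9.436 dBV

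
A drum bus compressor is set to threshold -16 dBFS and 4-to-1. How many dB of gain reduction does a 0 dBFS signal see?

12 dB

Overshoot = 0 − (-16) = 16 dB.
After 4:1 compression the overshoot becomes 16/4 = 4 dB.
So the signal is attenuated by 16 − 4 = 12 dB.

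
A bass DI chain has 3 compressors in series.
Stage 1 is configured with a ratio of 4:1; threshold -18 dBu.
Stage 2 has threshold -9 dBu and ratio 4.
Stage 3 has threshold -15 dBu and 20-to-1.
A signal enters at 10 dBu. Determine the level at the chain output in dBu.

-14.8 dBu

Stage 1: 10 dBu is 28 dB over -18 dBu; at 4:1 that becomes 7 dB over, giving -11 dBu.
Stage 2: -11 dBu ≤ -9 dBu, so stage 2 doesn't engage; output -11 dBu.
Stage 3: 4 dB above -15 dBu, reduced 20:1 to 0.2 dB above → -14.8 dBu.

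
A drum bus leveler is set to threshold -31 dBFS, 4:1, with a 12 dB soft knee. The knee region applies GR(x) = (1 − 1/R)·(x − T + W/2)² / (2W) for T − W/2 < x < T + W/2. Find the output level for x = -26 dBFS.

-29.78125 dBFS

x − T + W/2 = -26 − (-31) + 6 = 11.
GR = (1 − 1/4) × 11² / 24 = 0.75 × 121 / 24 = 3.78125 dB.
Output = -26 − 3.78125 = -29.78125 dBFS.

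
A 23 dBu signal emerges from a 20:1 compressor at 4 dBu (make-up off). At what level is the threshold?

Input is 20 dB above T (since output overshoot × R = input overshoot: (4 − T)·20 = 23 − T gives T = 3 dBu).
Check: 3 + (23 − 3)/20 = 3 + 1 = 4 dBu. ✓

3 dBu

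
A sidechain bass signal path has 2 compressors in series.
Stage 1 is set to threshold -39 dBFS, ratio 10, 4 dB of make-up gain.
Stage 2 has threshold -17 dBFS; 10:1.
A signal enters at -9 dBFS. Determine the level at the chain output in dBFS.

-32 dBFS

Stage 1: overshoot 30 dB → 30/10 = 3 dB → -36 dBFS; +4 dB make-up → -32 dBFS.
Stage 2: -32 dBFS is at or below the -17 dBFS threshold — no compression; output -32 dBFS.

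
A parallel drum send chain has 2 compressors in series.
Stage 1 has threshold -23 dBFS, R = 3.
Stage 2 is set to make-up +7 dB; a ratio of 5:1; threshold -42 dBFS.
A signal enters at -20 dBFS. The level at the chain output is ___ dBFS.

-31 dBFS

Stage 1: -20 dBFS is 3 dB over -23 dBFS; at 3:1 that becomes 1 dB over, giving -22 dBFS.
Stage 2: 20 dB above -42 dBFS, reduced 5:1 to 4 dB above → -38 dBFS; +7 dB make-up → -31 dBFS.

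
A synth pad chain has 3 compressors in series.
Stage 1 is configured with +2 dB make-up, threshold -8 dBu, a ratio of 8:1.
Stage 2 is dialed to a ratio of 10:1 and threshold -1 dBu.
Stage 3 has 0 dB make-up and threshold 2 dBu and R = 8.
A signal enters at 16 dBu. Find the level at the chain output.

Stage 1: 16 dBu is 24 dB over -8 dBu; at 8:1 that becomes 3 dB over, giving -5 dBu; +2 dB make-up → -3 dBu.
Stage 2: below threshold (-3 ≤ -1); passes unchanged; output -3 dBu.
Stage 3: -3 dBu is at or below the 2 dBu threshold — no compression; output -3 dBu.

-3 dBu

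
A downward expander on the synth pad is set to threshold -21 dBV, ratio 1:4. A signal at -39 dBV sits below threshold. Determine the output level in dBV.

The input is 18 dB below the -21 dBV threshold.
A 1:4 expander multiplies undershoot by 4: 18 × 4 = 72 dB below threshold.
Output = -21 − 72 = -93 dBV.

-93 dBV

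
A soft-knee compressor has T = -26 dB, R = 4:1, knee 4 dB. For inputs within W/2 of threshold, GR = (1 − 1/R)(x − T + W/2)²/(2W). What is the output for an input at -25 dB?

x − T + W/2 = -25 − (-26) + 2 = 3.
GR = (1 − 1/4) × 3² / 8 = 0.75 × 9 / 8 = 0.84375 dB.
Output = -25 − 0.84375 = -25.84375 dB.

-25.84375 dB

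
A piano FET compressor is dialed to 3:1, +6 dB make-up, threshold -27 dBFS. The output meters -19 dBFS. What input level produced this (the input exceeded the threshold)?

Stripping the +6 dB make-up gives -25 dBFS at the gain stage.
Post-compression overshoot = -25 − (-27) = 2 dB.
Input overshoot = R × output overshoot = 6 dB → input = -27 + 6 = -21 dBFS.

-21 dBFS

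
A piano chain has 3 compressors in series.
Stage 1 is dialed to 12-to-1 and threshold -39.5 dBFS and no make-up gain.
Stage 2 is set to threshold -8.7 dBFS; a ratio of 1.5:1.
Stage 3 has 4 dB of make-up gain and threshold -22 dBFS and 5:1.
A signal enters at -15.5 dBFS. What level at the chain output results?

Stage 1: -15.5 dBFS is 24 dB over -39.5 dBFS; at 12:1 that becomes 2 dB over, giving -37.5 dBFS.
Stage 2: -37.5 dBFS ≤ -8.7 dBFS, so stage 2 doesn't engage; output -37.5 dBFS.
Stage 3: below threshold (-37.5 ≤ -22); passes unchanged; make-up brings it to -33.5 dBFS.

-33.5 dBFS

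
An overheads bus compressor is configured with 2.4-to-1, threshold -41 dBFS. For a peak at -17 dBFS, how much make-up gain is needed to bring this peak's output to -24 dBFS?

Overshoot 24 dB → 24/2.4 = 10 dB after compression, so the compressed level is -41 + 10 = -31 dBFS.
Make-up = target − compressed = -24 − (-31) = 7 dB.

7 dB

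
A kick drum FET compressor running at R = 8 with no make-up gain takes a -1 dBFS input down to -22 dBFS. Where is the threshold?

-25 dBFS

Let T be the threshold. Output overshoot = (input overshoot)/R, so -22 − T = (-1 − T)/8.
8·(-22 − T) = -1 − T → 7·T = -176 − (-1) = -175.
T = -175/7 = -25 dBFS.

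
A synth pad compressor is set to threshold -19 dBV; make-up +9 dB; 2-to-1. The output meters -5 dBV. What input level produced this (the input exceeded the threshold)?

Stripping the +9 dB make-up gives -14 dBV at the gain stage.
That's 5 dB above the -19 dBV threshold.
Before 2:1 compression the overshoot was 5 × 2 = 10 dB, so input = -19 + 10 = -9 dBV.

-9 dBV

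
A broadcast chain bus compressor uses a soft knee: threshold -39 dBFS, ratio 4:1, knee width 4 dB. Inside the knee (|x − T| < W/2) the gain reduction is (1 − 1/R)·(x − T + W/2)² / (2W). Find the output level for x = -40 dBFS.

-40.09375 dBFS

x − T + W/2 = -40 − (-39) + 2 = 1.
GR = (1 − 1/4) × 1² / 8 = 0.75 × 1 / 8 = 0.09375 dB.
Output = -40 − 0.09375 = -40.09375 dBFS.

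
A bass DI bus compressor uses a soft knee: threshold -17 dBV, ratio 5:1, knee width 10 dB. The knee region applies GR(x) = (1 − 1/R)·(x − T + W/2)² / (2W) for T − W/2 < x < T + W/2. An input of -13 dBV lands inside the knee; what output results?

-16.24 dBV

x − T + W/2 = -13 − (-17) + 5 = 9.
GR = (1 − 1/5) × 9² / 20 = 0.8 × 81 / 20 = 3.24 dB.
Output = -13 − 3.24 = -16.24 dBV.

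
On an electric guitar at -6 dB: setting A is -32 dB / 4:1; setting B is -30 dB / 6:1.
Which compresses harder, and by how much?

A: 26 dB over, compressed to 6.5 dB over, so 19.5 dB of GR.
B: 24 dB over, compressed to 4 dB over, so 20 dB of GR.
Difference: 0.5 dB in favour of B.

B, by 0.5 dB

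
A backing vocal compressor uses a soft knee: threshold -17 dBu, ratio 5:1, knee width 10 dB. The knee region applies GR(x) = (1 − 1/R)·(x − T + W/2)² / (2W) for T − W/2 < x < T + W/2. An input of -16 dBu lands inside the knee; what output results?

x − T + W/2 = -16 − (-17) + 5 = 6.
GR = (1 − 1/5) × 6² / 20 = 0.8 × 36 / 20 = 1.44 dB.
Output = -16 − 1.44 = -17.44 dBu.

-17.44 dBu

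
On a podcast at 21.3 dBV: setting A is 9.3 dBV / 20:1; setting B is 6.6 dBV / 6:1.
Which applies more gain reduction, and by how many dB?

B, by 0.85 dB

A: overshoot 12 dB → output overshoot 0.6 dB → GR 11.4 dB.
B: overshoot 14.7 dB → output overshoot 2.45 dB → GR 12.25 dB.
B applies 0.85 dB more gain reduction.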